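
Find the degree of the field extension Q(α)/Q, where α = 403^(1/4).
[Q(α):Q] = 4

α is a root of x^4 - 403. By Eisenstein's criterion at the prime p = 13 (which divides the constant term 403 but p^2 = 169 does not, since 403 is squarefree), x^4 - 403 is irreducible over Q. Hence [Q(α):Q] = 4.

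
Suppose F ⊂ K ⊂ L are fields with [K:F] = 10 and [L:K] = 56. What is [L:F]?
[L:F] = 560

The tower law says that for any tower of field extensions F ⊂ K ⊂ L with finite degrees, [L:F] = [L:K] · [K:F]. Here this gives [L:F] = 56 · 10 = 560.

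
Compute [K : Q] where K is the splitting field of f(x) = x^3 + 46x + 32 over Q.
[K : Q] = 6

By the rational root test, any rational root of the monic integer polynomial f(x) = x^3 + 46x + 32 must be an integer dividing the constant term 32, i.e. one of ±{1, 2, 4, 8, 16, 32}. Evaluating: f(1) = 79, f(-1) = -15, f(2) = 132, f(-2) = -68, f(4) = 280, f(-4) = -216, f(8) = 912, f(-8) = -848, f(16) = 4864, f(-16) = -4800, f(32) = 34272, f(-32) = -34208; none is 0, so f has no rational root and is therefore irreducible over Q (a cubic with no linear factor over a field is irreducible). For an irreducible cubic, the Galois group is A_3 or S_3 according as the discriminant disc(f) = -4a^3 - 27b^2 = -4·(46)^3 - 27·(32)^2 = -416992 is or is not a square in Q. Here disc(f) = -416992 is not a perfect square in Q, so the Galois group of f over Q is not contained in A_3 and must be all of S_3. The splitting field has degree |S_3| = 6 over Q, so [K : Q] = 6.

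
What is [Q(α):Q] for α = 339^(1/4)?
[Q(α):Q] = 4

α is a root of x^4 - 339. By Eisenstein's criterion at the prime p = 3 (which divides the constant term 339 but p^2 = 9 does not, since 339 is squarefree), x^4 - 339 is irreducible over Q. Hence [Q(α):Q] = 4.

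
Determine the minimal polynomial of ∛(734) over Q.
m_α(x) = x^3 - 734

α satisfies α^3 = 734, so x^3 - 734 annihilates α. By the rational root test, a rational root p/q (in lowest terms) of x^3 - 734 would satisfy p^3 = 734 q^3, forcing q = 1 and p^3 = 734; but 734 is not a perfect cube, contradiction. A monic cubic over Q with no rational root is irreducible (any nontrivial factorization would include a linear factor). Hence x^3 - 734 is the minimal polynomial of α, and in particular [Q(α):Q] = 3.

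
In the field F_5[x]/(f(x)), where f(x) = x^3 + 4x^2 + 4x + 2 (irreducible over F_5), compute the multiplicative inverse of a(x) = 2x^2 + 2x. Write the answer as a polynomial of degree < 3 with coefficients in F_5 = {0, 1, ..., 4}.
a(x)^(-1) ≡ 4x^2 + 3x + 2 (mod f(x))

Since f is irreducible over F_5, F_5[x]/(f) is a field and a(x) ≠ 0 has an inverse. Apply the extended Euclidean algorithm to f(x) and a(x) in F_5[x]: f(x) = (3x + 4)·a(x) + (x + 2);  a(x) = (2x + 3)·(x + 2) + (4). The last nonzero remainder is the constant 4 = gcd(f, a) in F_5. Back-substituting through the division chain expresses 4 = s(x)·a(x) + t(x)·f(x) with s(x) ≡ x^2 + 2x + 3 (mod f), so (x^2 + 2x + 3)·a(x) ≡ 4 (mod f). Multiplying by 4^(-1) ≡ 4 in F_5 gives a(x)^(-1) ≡ 4·(x^2 + 2x + 3) ≡ 4x^2 + 3x + 2 (mod f). Check: (2x^2 + 2x)·(4x^2 + 3x + 2) = 3x^4 + 4x^3 + 4x ≡ 1 (mod x^3 + 4x^2 + 4x + 2).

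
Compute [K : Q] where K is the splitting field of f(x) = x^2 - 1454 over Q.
[K : Q] = 2

f(x) = x^2 - 1454 factors as (x - √1454)(x + √1454). The splitting field is K = Q(√1454). Since 1454 is squarefree and > 1, it is not a perfect square, so x^2 - 1454 is irreducible over Q and [Q(√1454) : Q] = 2. Hence [K : Q] = 2.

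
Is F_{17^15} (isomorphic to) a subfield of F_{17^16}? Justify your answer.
No: F_{17^15} is not a subfield of F_{17^16}

F_{p^m} embeds in F_{p^n} iff m | n. Here 15 ∤ 16 (since 16 = 1·15 + 1 with remainder 1 ≠ 0), so F_{17^15} is not a subfield of F_{17^16}. Equivalently: if it were, the tower law would give 15 = [F_{17^15}:F_17] dividing [F_{17^16}:F_17] = 16, contradiction.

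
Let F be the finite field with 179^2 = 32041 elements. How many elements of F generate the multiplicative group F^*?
There are φ(32040) = 8448 primitive elements

F_q^* is cyclic of order q - 1 = 32040. A cyclic group of order m has exactly φ(m) generators. Here m = 32040 = 2^3 · 3^2 · 5 · 89, so the number of primitive elements is φ(32040) = 8448.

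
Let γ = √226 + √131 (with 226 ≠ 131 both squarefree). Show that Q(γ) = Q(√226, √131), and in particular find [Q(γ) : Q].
[Q(γ) : Q] = 4 (equivalently, Q(γ) = Q(√226, √131))

Obviously Q(γ) ⊆ Q(√226, √131), and [Q(√226, √131):Q] = 4 (since 226, 131 are distinct squarefree integers > 1 with 29606 not a perfect square). To show equality we compute the minimal polynomial of γ. From γ = √226 + √131: γ^2 = 226 + 2√(29606) + 131 = 357 + 2√(29606), so γ^2 - 357 = 2√(29606); squaring, (γ^2 - 357)^2 = 4·29606, i.e. γ^4 - 714γ^2 + 127449 - 118424 = 0, i.e. γ^4 - 714γ^2 + 9025 = 0. So γ is a root of x^4 - 714x^2 + 9025. This polynomial is irreducible over Q: it has no rational root (each ±√226 ± √131 is irrational), and any factorization into two quadratics over Q would force √(29606) ∈ Q (pairing opposite roots) or √226, √131 ∈ Q (other pairings), all impossible. Hence [Q(γ):Q] = 4 = [Q(√226, √131):Q], so Q(γ) = Q(√226, √131).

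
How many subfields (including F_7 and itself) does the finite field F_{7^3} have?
F_{7^3} has 2 subfields

The subfields of F_{p^n} are exactly the fields F_{p^d} for d | n (each is the fixed field of the unique index-d subgroup of Gal(F_{p^n}/F_p) ≅ Z/nZ). The divisors of n = 3 are {1, 3}, giving 2 subfields: F_{7^1}, F_{7^3}.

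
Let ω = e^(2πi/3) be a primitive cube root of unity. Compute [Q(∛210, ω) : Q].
[Q(∛210, ω) : Q] = 6

[Q(∛210):Q] = 3 (min poly x^3 - 210, irreducible since 210 is not a perfect cube). [Q(ω):Q] = 2 (min poly x^2 + x + 1). Since Q(∛210) ⊂ R and ω ∉ R, we have ω ∉ Q(∛210), so x^2 + x + 1 remains irreducible over Q(∛210) and [Q(∛210, ω) : Q(∛210)] = 2. By the tower law, [Q(∛210, ω) : Q] = 3 · 2 = 6. (In fact Q(∛210, ω) is the splitting field of x^3 - 210 over Q.)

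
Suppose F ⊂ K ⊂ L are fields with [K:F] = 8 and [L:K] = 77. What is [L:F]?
[L:F] = 616

The tower law says that for any tower of field extensions F ⊂ K ⊂ L with finite degrees, [L:F] = [L:K] · [K:F]. Here this gives [L:F] = 77 · 8 = 616.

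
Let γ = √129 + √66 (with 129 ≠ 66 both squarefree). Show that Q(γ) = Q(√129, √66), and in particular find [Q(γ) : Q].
[Q(γ) : Q] = 4 (equivalently, Q(γ) = Q(√129, √66))

Obviously Q(γ) ⊆ Q(√129, √66), and [Q(√129, √66):Q] = 4 (since 129, 66 are distinct squarefree integers > 1 with 8514 not a perfect square). To show equality we compute the minimal polynomial of γ. From γ = √129 + √66: γ^2 = 129 + 2√(8514) + 66 = 195 + 2√(8514), so γ^2 - 195 = 2√(8514); squaring, (γ^2 - 195)^2 = 4·8514, i.e. γ^4 - 390γ^2 + 38025 - 34056 = 0, i.e. γ^4 - 390γ^2 + 3969 = 0. So γ is a root of x^4 - 390x^2 + 3969. This polynomial is irreducible over Q: it has no rational root (each ±√129 ± √66 is irrational), and any factorization into two quadratics over Q would force √(8514) ∈ Q (pairing opposite roots) or √129, √66 ∈ Q (other pairings), all impossible. Hence [Q(γ):Q] = 4 = [Q(√129, √66):Q], so Q(γ) = Q(√129, √66).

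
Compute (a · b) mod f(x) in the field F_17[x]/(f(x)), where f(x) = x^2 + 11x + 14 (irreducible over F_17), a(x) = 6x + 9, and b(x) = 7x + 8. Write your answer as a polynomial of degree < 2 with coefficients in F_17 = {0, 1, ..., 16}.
a · b ≡ 6x + 11 (mod f(x))

Multiply in F_17[x]: a(x)·b(x) = (6x + 9)·(7x + 8) = 8x^2 + 9x + 4. This has degree ≥ 2, so divide by f(x) over F_17: 8x^2 + 9x + 4 = (8)·(x^2 + 11x + 14) + (6x + 11). Hence a·b ≡ 6x + 11 (mod f). (F_17[x]/(f) is a field with 17^2 = 289 elements since f is irreducible of degree 2.)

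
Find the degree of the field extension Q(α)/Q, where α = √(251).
[Q(α):Q] = 2

[Q(α):Q] equals the degree of the minimal polynomial of α. Here α^2 = 251 and x^2 - 251 is irreducible (d = 251 is squarefree, ≠ 1, hence not a square), so deg(m_α) = 2. Thus [Q(α):Q] = 2.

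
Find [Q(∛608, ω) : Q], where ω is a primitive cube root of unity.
[Q(∛608, ω) : Q] = 6

[Q(∛608):Q] = 3 (min poly x^3 - 608, irreducible since 608 is not a perfect cube). [Q(ω):Q] = 2 (min poly x^2 + x + 1). Since Q(∛608) ⊂ R and ω ∉ R, we have ω ∉ Q(∛608), so x^2 + x + 1 remains irreducible over Q(∛608) and [Q(∛608, ω) : Q(∛608)] = 2. By the tower law, [Q(∛608, ω) : Q] = 3 · 2 = 6. (In fact Q(∛608, ω) is the splitting field of x^3 - 608 over Q.)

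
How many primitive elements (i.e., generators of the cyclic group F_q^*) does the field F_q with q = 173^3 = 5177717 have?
There are φ(5177716) = 2528568 primitive elements

F_q^* is cyclic of order q - 1 = 5177716. A cyclic group of order m has exactly φ(m) generators. Here m = 5177716 = 2^2 · 43 · 30103, so the number of primitive elements is φ(5177716) = 2528568.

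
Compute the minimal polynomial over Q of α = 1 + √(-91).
m_α(x) = x^2 - 2x + 92

From α - 1 = √(-91), squaring gives (α - 1)^2 = -91, i.e. α^2 - 2α + 1 = -91, so α^2 - 2α + 92 = 0. The discriminant of x^2 - 2x + 92 is (-2)^2 - 4·(92) = 4 - 368 = -364, and 4·(-91) is not a perfect square in Q since -91 is squarefree and ≠ 1. Hence x^2 - 2x + 92 is irreducible over Q and is the minimal polynomial of α.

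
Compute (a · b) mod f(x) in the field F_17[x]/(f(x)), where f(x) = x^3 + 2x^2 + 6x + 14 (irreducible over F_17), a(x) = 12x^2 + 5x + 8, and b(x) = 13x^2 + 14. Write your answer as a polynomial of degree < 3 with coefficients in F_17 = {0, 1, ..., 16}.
a · b ≡ 14x (mod f(x))

Multiply in F_17[x]: a(x)·b(x) = (12x^2 + 5x + 8)·(13x^2 + 14) = 3x^4 + 14x^3 + 2x + 10. This has degree ≥ 3, so divide by f(x) over F_17: 3x^4 + 14x^3 + 2x + 10 = (3x + 8)·(x^3 + 2x^2 + 6x + 14) + (14x). Hence a·b ≡ 14x (mod f). (F_17[x]/(f) is a field with 17^3 = 4913 elements since f is irreducible of degree 3.)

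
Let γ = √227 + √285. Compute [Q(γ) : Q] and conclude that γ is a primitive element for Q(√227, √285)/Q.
[Q(γ) : Q] = 4 (equivalently, Q(γ) = Q(√227, √285))

Obviously Q(γ) ⊆ Q(√227, √285), and [Q(√227, √285):Q] = 4 (since 227, 285 are distinct squarefree integers > 1 with 64695 not a perfect square). To show equality we compute the minimal polynomial of γ. From γ = √227 + √285: γ^2 = 227 + 2√(64695) + 285 = 512 + 2√(64695), so γ^2 - 512 = 2√(64695); squaring, (γ^2 - 512)^2 = 4·64695, i.e. γ^4 - 1024γ^2 + 262144 - 258780 = 0, i.e. γ^4 - 1024γ^2 + 3364 = 0. So γ is a root of x^4 - 1024x^2 + 3364. This polynomial is irreducible over Q: it has no rational root (each ±√227 ± √285 is irrational), and any factorization into two quadratics over Q would force √(64695) ∈ Q (pairing opposite roots) or √227, √285 ∈ Q (other pairings), all impossible. Hence [Q(γ):Q] = 4 = [Q(√227, √285):Q], so Q(γ) = Q(√227, √285).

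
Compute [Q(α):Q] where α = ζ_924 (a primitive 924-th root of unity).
[Q(α):Q] = 240

The minimal polynomial of ζ_924 over Q is the 924-th cyclotomic polynomial Φ_924(x), which is irreducible over Q and has degree φ(924) = 240. Hence [Q(α):Q] = φ(924) = 240.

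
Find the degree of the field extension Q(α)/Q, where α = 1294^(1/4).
[Q(α):Q] = 4

α is a root of x^4 - 1294. By Eisenstein's criterion at the prime p = 2 (which divides the constant term 1294 but p^2 = 4 does not, since 1294 is squarefree), x^4 - 1294 is irreducible over Q. Hence [Q(α):Q] = 4.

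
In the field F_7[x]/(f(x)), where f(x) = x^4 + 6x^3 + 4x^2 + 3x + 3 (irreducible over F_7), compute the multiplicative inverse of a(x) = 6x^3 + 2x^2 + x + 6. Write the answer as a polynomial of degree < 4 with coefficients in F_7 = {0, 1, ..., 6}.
a(x)^(-1) ≡ 2x^3 + 6x^2 + 4x + 6 (mod f(x))

Since f is irreducible over F_7, F_7[x]/(f) is a field and a(x) ≠ 0 has an inverse. Apply the extended Euclidean algorithm to f(x) and a(x) in F_7[x]: f(x) = (6x + 6)·a(x) + (3x + 2);  a(x) = (2x^2 + 4x)·(3x + 2) + (6). The last nonzero remainder is the constant 6 = gcd(f, a) in F_7. Back-substituting through the division chain expresses 6 = s(x)·a(x) + t(x)·f(x) with s(x) ≡ 5x^3 + x^2 + 3x + 1 (mod f), so (5x^3 + x^2 + 3x + 1)·a(x) ≡ 6 (mod f). Multiplying by 6^(-1) ≡ 6 in F_7 gives a(x)^(-1) ≡ 6·(5x^3 + x^2 + 3x + 1) ≡ 2x^3 + 6x^2 + 4x + 6 (mod f). Check: (6x^3 + 2x^2 + x + 6)·(2x^3 + 6x^2 + 4x + 6) = 5x^6 + 5x^5 + 3x^4 + 6x^3 + 3x^2 + 2x + 1 ≡ 1 (mod x^4 + 6x^3 + 4x^2 + 3x + 3).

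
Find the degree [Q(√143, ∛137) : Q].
[Q(√143, ∛137) : Q] = 6

Let L = Q(√143, ∛137). Since Q(√143) ⊂ L and [Q(√143):Q] = 2, the tower law gives 2 | [L:Q]. Likewise Q(∛137) ⊂ L with [Q(∛137):Q] = 3 (because 137 is not a perfect cube), so 3 | [L:Q]. As gcd(2,3) = 1, [L:Q] is divisible by 6. Conversely L is generated over Q by √143 and ∛137, so [L:Q] ≤ 2·3 = 6. Therefore [Q(√143, ∛137) : Q] = 6.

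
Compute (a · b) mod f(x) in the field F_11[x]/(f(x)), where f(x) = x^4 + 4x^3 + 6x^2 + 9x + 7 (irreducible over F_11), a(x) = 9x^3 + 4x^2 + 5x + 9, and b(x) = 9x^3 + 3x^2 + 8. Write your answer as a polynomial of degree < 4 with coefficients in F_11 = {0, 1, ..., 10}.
a · b ≡ 8x^3 + 10x^2 + 6x + 2 (mod f(x))

Multiply in F_11[x]: a(x)·b(x) = (9x^3 + 4x^2 + 5x + 9)·(9x^3 + 3x^2 + 8) = 4x^6 + 8x^5 + 2x^4 + 3x^3 + 4x^2 + 7x + 6. This has degree ≥ 4, so divide by f(x) over F_11: 4x^6 + 8x^5 + 2x^4 + 3x^3 + 4x^2 + 7x + 6 = (4x^2 + 3x + 10)·(x^4 + 4x^3 + 6x^2 + 9x + 7) + (8x^3 + 10x^2 + 6x + 2). Hence a·b ≡ 8x^3 + 10x^2 + 6x + 2 (mod f). (F_11[x]/(f) is a field with 11^4 = 14641 elements since f is irreducible of degree 4.)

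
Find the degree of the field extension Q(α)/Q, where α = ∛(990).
[Q(α):Q] = 3

The minimal polynomial of α is x^3 - 990, irreducible over Q since 990 is not a perfect cube (so x^3 - 990 has no rational root). Hence [Q(α):Q] = deg(m_α) = 3.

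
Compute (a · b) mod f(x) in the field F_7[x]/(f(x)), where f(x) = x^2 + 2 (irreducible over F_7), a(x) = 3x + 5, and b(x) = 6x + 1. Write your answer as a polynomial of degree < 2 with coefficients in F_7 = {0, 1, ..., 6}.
a · b ≡ 5x + 4 (mod f(x))

Multiply in F_7[x]: a(x)·b(x) = (3x + 5)·(6x + 1) = 4x^2 + 5x + 5. This has degree ≥ 2, so divide by f(x) over F_7: 4x^2 + 5x + 5 = (4)·(x^2 + 2) + (5x + 4). Hence a·b ≡ 5x + 4 (mod f). (F_7[x]/(f) is a field with 7^2 = 49 elements since f is irreducible of degree 2.)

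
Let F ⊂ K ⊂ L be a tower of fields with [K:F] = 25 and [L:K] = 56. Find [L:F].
[L:F] = 1400

The tower law says that for any tower of field extensions F ⊂ K ⊂ L with finite degrees, [L:F] = [L:K] · [K:F]. Here this gives [L:F] = 56 · 25 = 1400.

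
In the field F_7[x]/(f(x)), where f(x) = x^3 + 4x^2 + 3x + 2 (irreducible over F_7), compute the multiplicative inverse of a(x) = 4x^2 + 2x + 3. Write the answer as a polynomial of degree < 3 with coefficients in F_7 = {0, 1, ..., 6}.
a(x)^(-1) ≡ 3x^2 + 5 (mod f(x))

Since f is irreducible over F_7, F_7[x]/(f) is a field and a(x) ≠ 0 has an inverse. Apply the extended Euclidean algorithm to f(x) and a(x) in F_7[x]: f(x) = (2x)·a(x) + (4x + 2);  a(x) = (x)·(4x + 2) + (3). The last nonzero remainder is the constant 3 = gcd(f, a) in F_7. Back-substituting through the division chain expresses 3 = s(x)·a(x) + t(x)·f(x) with s(x) ≡ 2x^2 + 1 (mod f), so (2x^2 + 1)·a(x) ≡ 3 (mod f). Multiplying by 3^(-1) ≡ 5 in F_7 gives a(x)^(-1) ≡ 5·(2x^2 + 1) ≡ 3x^2 + 5 (mod f). Check: (4x^2 + 2x + 3)·(3x^2 + 5) = 5x^4 + 6x^3 + x^2 + 3x + 1 ≡ 1 (mod x^3 + 4x^2 + 3x + 2).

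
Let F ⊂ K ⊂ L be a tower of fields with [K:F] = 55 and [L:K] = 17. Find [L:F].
[L:F] = 935

The tower law says that for any tower of field extensions F ⊂ K ⊂ L with finite degrees, [L:F] = [L:K] · [K:F]. Here this gives [L:F] = 17 · 55 = 935.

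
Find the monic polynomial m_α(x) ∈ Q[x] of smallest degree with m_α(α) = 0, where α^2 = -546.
m_α(x) = x^2 + 546

α satisfies α^2 + 546 = 0, so x^2 + 546 annihilates α. Since d = -546 is squarefree and ≠ 1, it is not a perfect square in Q, so x^2 + 546 has no rational root and is therefore irreducible over Q (a degree-2 polynomial over a field is irreducible iff it has no root). Hence m_α(x) = x^2 + 546.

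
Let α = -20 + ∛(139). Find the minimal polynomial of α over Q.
m_α(x) = x^3 + 60x^2 + 1200x + 7861

Set β = α + 20 = ∛(139), so β^3 = 139. Then (α + 20)^3 - 139 = 0, i.e. α is a root of g(x) = (x + 20)^3 - 139 = x^3 + 60x^2 + 1200x + 7861. Since g(x) = h(x + 20) where h(x) = x^3 - 139, and h is irreducible over Q (because 139 is not a perfect cube, so h has no rational root, and a monic cubic with no rational root is irreducible), g is also irreducible (irreducibility is preserved under the substitution x → x + 20). Hence m_α(x) = x^3 + 60x^2 + 1200x + 7861.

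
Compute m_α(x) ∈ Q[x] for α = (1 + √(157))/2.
m_α(x) = x^2 - x - 39

From 2α - 1 = √(157), squaring gives (2α - 1)^2 = 157, i.e. 4α^2 - 4α + 1 = 157, so α^2 - α + (1 - 157)/4 = 0. Since 157 ≡ 1 (mod 4), (1 - 157)/4 = -39 ∈ Z. The polynomial x^2 - x - 39 has discriminant 1 - 4·(-39) = 157, which is not a perfect square in Q (d = 157 is squarefree and ≠ 1), so x^2 - x - 39 is irreducible over Q. It is the minimal polynomial of α.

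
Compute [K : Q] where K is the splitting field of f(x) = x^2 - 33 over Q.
[K : Q] = 2

f(x) = x^2 - 33 factors as (x - √33)(x + √33). The splitting field is K = Q(√33). Since 33 is squarefree and > 1, it is not a perfect square, so x^2 - 33 is irreducible over Q and [Q(√33) : Q] = 2. Hence [K : Q] = 2.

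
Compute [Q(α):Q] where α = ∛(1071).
[Q(α):Q] = 3

The minimal polynomial of α is x^3 - 1071, irreducible over Q since 1071 is not a perfect cube (so x^3 - 1071 has no rational root). Hence [Q(α):Q] = deg(m_α) = 3.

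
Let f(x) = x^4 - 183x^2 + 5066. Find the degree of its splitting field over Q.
[K : Q] = 4

Solving the quadratic in x^2: x^2 = (183 ± √(183^2 - 4·5066))/2 = (183 ± √13225)/2 = (183 ± 115)/2, giving x^2 = 34 or x^2 = 149. So f(x) = (x^2 - 34)(x^2 - 149) and the roots of f are ±√34, ±√149. Hence the splitting field is K = Q(√34, √149). Since 34 and 149 are distinct squarefree integers > 1, their product 5066 is not a perfect square, so √149 ∉ Q(√34). By the tower law [K:Q] = [Q(√34,√149):Q(√34)] · [Q(√34):Q] = 2 · 2 = 4.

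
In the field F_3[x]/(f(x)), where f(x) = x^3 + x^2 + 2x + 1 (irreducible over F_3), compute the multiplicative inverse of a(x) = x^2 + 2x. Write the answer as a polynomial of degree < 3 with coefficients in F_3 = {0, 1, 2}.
a(x)^(-1) ≡ 2x^2 (mod f(x))

Since f is irreducible over F_3, F_3[x]/(f) is a field and a(x) ≠ 0 has an inverse. Apply the extended Euclidean algorithm to f(x) and a(x) in F_3[x]: f(x) = (x + 2)·a(x) + (x + 1);  a(x) = (x + 1)·(x + 1) + (2). The last nonzero remainder is the constant 2 = gcd(f, a) in F_3. Back-substituting through the division chain expresses 2 = s(x)·a(x) + t(x)·f(x) with s(x) ≡ x^2 (mod f), so (x^2)·a(x) ≡ 2 (mod f). Multiplying by 2^(-1) ≡ 2 in F_3 gives a(x)^(-1) ≡ 2·(x^2) ≡ 2x^2 (mod f). Check: (x^2 + 2x)·(2x^2) = 2x^4 + x^3 ≡ 1 (mod x^3 + x^2 + 2x + 1).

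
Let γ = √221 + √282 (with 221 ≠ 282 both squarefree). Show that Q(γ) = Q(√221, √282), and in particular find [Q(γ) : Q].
[Q(γ) : Q] = 4 (equivalently, Q(γ) = Q(√221, √282))

Obviously Q(γ) ⊆ Q(√221, √282), and [Q(√221, √282):Q] = 4 (since 221, 282 are distinct squarefree integers > 1 with 62322 not a perfect square). To show equality we compute the minimal polynomial of γ. From γ = √221 + √282: γ^2 = 221 + 2√(62322) + 282 = 503 + 2√(62322), so γ^2 - 503 = 2√(62322); squaring, (γ^2 - 503)^2 = 4·62322, i.e. γ^4 - 1006γ^2 + 253009 - 249288 = 0, i.e. γ^4 - 1006γ^2 + 3721 = 0. So γ is a root of x^4 - 1006x^2 + 3721. This polynomial is irreducible over Q: it has no rational root (each ±√221 ± √282 is irrational), and any factorization into two quadratics over Q would force √(62322) ∈ Q (pairing opposite roots) or √221, √282 ∈ Q (other pairings), all impossible. Hence [Q(γ):Q] = 4 = [Q(√221, √282):Q], so Q(γ) = Q(√221, √282).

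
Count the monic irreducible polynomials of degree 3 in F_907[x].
There are 248713912 monic irreducible polynomials of degree 3 over F_907

Each element of F_{907^3} that lies in no proper subfield is a root of exactly one monic irreducible of degree 3 over F_907, and each such polynomial has 3 distinct roots in F_{907^3}. By Möbius inversion the count is N_907(3) = (1/3) Σ_{d|3} μ(3/d) · 907^d = (1/3)(μ(3)·907^1 + μ(1)·907^3) = 746141736/3 = 248713912.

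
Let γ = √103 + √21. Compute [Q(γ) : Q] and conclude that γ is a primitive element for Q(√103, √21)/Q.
[Q(γ) : Q] = 4 (equivalently, Q(γ) = Q(√103, √21))

Obviously Q(γ) ⊆ Q(√103, √21), and [Q(√103, √21):Q] = 4 (since 103, 21 are distinct squarefree integers > 1 with 2163 not a perfect square). To show equality we compute the minimal polynomial of γ. From γ = √103 + √21: γ^2 = 103 + 2√(2163) + 21 = 124 + 2√(2163), so γ^2 - 124 = 2√(2163); squaring, (γ^2 - 124)^2 = 4·2163, i.e. γ^4 - 248γ^2 + 15376 - 8652 = 0, i.e. γ^4 - 248γ^2 + 6724 = 0. So γ is a root of x^4 - 248x^2 + 6724. This polynomial is irreducible over Q: it has no rational root (each ±√103 ± √21 is irrational), and any factorization into two quadratics over Q would force √(2163) ∈ Q (pairing opposite roots) or √103, √21 ∈ Q (other pairings), all impossible. Hence [Q(γ):Q] = 4 = [Q(√103, √21):Q], so Q(γ) = Q(√103, √21).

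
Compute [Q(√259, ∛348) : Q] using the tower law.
[Q(√259, ∛348) : Q] = 6

Let L = Q(√259, ∛348). Since Q(√259) ⊂ L and [Q(√259):Q] = 2, the tower law gives 2 | [L:Q]. Likewise Q(∛348) ⊂ L with [Q(∛348):Q] = 3 (because 348 is not a perfect cube), so 3 | [L:Q]. As gcd(2,3) = 1, [L:Q] is divisible by 6. Conversely L is generated over Q by √259 and ∛348, so [L:Q] ≤ 2·3 = 6. Therefore [Q(√259, ∛348) : Q] = 6.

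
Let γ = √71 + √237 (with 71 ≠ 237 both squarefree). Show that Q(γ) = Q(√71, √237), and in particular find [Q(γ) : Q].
[Q(γ) : Q] = 4 (equivalently, Q(γ) = Q(√71, √237))

Obviously Q(γ) ⊆ Q(√71, √237), and [Q(√71, √237):Q] = 4 (since 71, 237 are distinct squarefree integers > 1 with 16827 not a perfect square). To show equality we compute the minimal polynomial of γ. From γ = √71 + √237: γ^2 = 71 + 2√(16827) + 237 = 308 + 2√(16827), so γ^2 - 308 = 2√(16827); squaring, (γ^2 - 308)^2 = 4·16827, i.e. γ^4 - 616γ^2 + 94864 - 67308 = 0, i.e. γ^4 - 616γ^2 + 27556 = 0. So γ is a root of x^4 - 616x^2 + 27556. This polynomial is irreducible over Q: it has no rational root (each ±√71 ± √237 is irrational), and any factorization into two quadratics over Q would force √(16827) ∈ Q (pairing opposite roots) or √71, √237 ∈ Q (other pairings), all impossible. Hence [Q(γ):Q] = 4 = [Q(√71, √237):Q], so Q(γ) = Q(√71, √237).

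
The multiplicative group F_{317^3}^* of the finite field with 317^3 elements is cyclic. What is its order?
|F_{317^3}^*| = 31855012

F_{317^3} has 317^3 = 31855013 elements; its multiplicative group consists of all nonzero elements, so |F_{317^3}^*| = 31855013 - 1 = 31855012. (It is cyclic since any finite subgroup of the multiplicative group of a field is cyclic.)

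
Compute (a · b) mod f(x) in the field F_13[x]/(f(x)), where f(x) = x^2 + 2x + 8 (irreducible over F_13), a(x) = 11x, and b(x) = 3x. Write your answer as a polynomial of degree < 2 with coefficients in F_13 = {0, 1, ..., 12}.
a · b ≡ 12x + 9 (mod f(x))

Multiply in F_13[x]: a(x)·b(x) = (11x)·(3x) = 7x^2. This has degree ≥ 2, so divide by f(x) over F_13: 7x^2 = (7)·(x^2 + 2x + 8) + (12x + 9). Hence a·b ≡ 12x + 9 (mod f). (F_13[x]/(f) is a field with 13^2 = 169 elements since f is irreducible of degree 2.)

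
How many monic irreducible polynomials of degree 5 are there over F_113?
There are 3684870336 monic irreducible polynomials of degree 5 over F_113

Each element of F_{113^5} that lies in no proper subfield is a root of exactly one monic irreducible of degree 5 over F_113, and each such polynomial has 5 distinct roots in F_{113^5}. By Möbius inversion the count is N_113(5) = (1/5) Σ_{d|5} μ(5/d) · 113^d = (1/5)(μ(5)·113^1 + μ(1)·113^5) = 18424351680/5 = 3684870336.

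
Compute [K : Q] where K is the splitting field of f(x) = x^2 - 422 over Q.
[K : Q] = 2

f(x) = x^2 - 422 factors as (x - √422)(x + √422). The splitting field is K = Q(√422). Since 422 is squarefree and > 1, it is not a perfect square, so x^2 - 422 is irreducible over Q and [Q(√422) : Q] = 2. Hence [K : Q] = 2.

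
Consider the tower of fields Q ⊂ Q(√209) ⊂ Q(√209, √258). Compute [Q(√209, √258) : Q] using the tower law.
[Q(√209, √258) : Q] = 4

[Q(√209):Q] = 2 (min poly x^2 - 209, irreducible since 209 is squarefree > 1). For the top step, suppose √258 ∈ Q(√209), say √258 = c + d√209 with c, d ∈ Q. Squaring: 258 = c^2 + 209d^2 + 2cd√209. Since √209 ∉ Q this forces 2cd = 0. If d = 0 then √258 = c ∈ Q, contradicting 258 squarefree > 1. If c = 0 then 258 = 209d^2, so 209·258 = (209d)^2 is a perfect square in Q — but 209·258 = 53922 is not a perfect square (since 209 and 258 are distinct squarefree integers). Contradiction. Hence √258 ∉ Q(√209), so x^2 - 258 stays irreducible over Q(√209) and [Q(√209, √258) : Q(√209)] = 2. By the tower law, [Q(√209, √258) : Q] = 2 · 2 = 4.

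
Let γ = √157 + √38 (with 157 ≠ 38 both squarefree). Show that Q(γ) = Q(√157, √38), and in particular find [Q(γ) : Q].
[Q(γ) : Q] = 4 (equivalently, Q(γ) = Q(√157, √38))

Obviously Q(γ) ⊆ Q(√157, √38), and [Q(√157, √38):Q] = 4 (since 157, 38 are distinct squarefree integers > 1 with 5966 not a perfect square). To show equality we compute the minimal polynomial of γ. From γ = √157 + √38: γ^2 = 157 + 2√(5966) + 38 = 195 + 2√(5966), so γ^2 - 195 = 2√(5966); squaring, (γ^2 - 195)^2 = 4·5966, i.e. γ^4 - 390γ^2 + 38025 - 23864 = 0, i.e. γ^4 - 390γ^2 + 14161 = 0. So γ is a root of x^4 - 390x^2 + 14161. This polynomial is irreducible over Q: it has no rational root (each ±√157 ± √38 is irrational), and any factorization into two quadratics over Q would force √(5966) ∈ Q (pairing opposite roots) or √157, √38 ∈ Q (other pairings), all impossible. Hence [Q(γ):Q] = 4 = [Q(√157, √38):Q], so Q(γ) = Q(√157, √38).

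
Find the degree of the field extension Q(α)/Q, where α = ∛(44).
[Q(α):Q] = 3

The minimal polynomial of α is x^3 - 44, irreducible over Q since 44 is not a perfect cube (so x^3 - 44 has no rational root). Hence [Q(α):Q] = deg(m_α) = 3.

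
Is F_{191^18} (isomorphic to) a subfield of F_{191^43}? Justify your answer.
No: F_{191^18} is not a subfield of F_{191^43}

F_{p^m} embeds in F_{p^n} iff m | n. Here 18 ∤ 43 (since 43 = 2·18 + 7 with remainder 7 ≠ 0), so F_{191^18} is not a subfield of F_{191^43}. Equivalently: if it were, the tower law would give 18 = [F_{191^18}:F_191] dividing [F_{191^43}:F_191] = 43, contradiction.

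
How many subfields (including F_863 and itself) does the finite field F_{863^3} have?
F_{863^3} has 2 subfields

The subfields of F_{p^n} are exactly the fields F_{p^d} for d | n (each is the fixed field of the unique index-d subgroup of Gal(F_{p^n}/F_p) ≅ Z/nZ). The divisors of n = 3 are {1, 3}, giving 2 subfields: F_{863^1}, F_{863^3}.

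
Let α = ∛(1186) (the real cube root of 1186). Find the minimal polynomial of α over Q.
m_α(x) = x^3 - 1186

α satisfies α^3 = 1186, so x^3 - 1186 annihilates α. By the rational root test, a rational root p/q (in lowest terms) of x^3 - 1186 would satisfy p^3 = 1186 q^3, forcing q = 1 and p^3 = 1186; but 1186 is not a perfect cube, contradiction. A monic cubic over Q with no rational root is irreducible (any nontrivial factorization would include a linear factor). Hence x^3 - 1186 is the minimal polynomial of α, and in particular [Q(α):Q] = 3.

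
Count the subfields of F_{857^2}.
F_{857^2} has 2 subfields

The subfields of F_{p^n} are exactly the fields F_{p^d} for d | n (each is the fixed field of the unique index-d subgroup of Gal(F_{p^n}/F_p) ≅ Z/nZ). The divisors of n = 2 are {1, 2}, giving 2 subfields: F_{857^1}, F_{857^2}.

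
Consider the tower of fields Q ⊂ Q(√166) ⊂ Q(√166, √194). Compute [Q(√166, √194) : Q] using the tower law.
[Q(√166, √194) : Q] = 4

[Q(√166):Q] = 2 (min poly x^2 - 166, irreducible since 166 is squarefree > 1). For the top step, suppose √194 ∈ Q(√166), say √194 = c + d√166 with c, d ∈ Q. Squaring: 194 = c^2 + 166d^2 + 2cd√166. Since √166 ∉ Q this forces 2cd = 0. If d = 0 then √194 = c ∈ Q, contradicting 194 squarefree > 1. If c = 0 then 194 = 166d^2, so 166·194 = (166d)^2 is a perfect square in Q — but 166·194 = 32204 is not a perfect square (since 166 and 194 are distinct squarefree integers). Contradiction. Hence √194 ∉ Q(√166), so x^2 - 194 stays irreducible over Q(√166) and [Q(√166, √194) : Q(√166)] = 2. By the tower law, [Q(√166, √194) : Q] = 2 · 2 = 4.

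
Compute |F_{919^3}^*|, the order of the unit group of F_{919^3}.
|F_{919^3}^*| = 776151558

F_{919^3} has 919^3 = 776151559 elements; its multiplicative group consists of all nonzero elements, so |F_{919^3}^*| = 776151559 - 1 = 776151558. (It is cyclic since any finite subgroup of the multiplicative group of a field is cyclic.)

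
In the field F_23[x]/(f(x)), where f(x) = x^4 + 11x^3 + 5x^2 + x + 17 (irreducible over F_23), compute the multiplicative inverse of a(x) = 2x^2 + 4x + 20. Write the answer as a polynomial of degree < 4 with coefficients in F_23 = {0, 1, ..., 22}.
a(x)^(-1) ≡ 13x^3 + 8x^2 + 8x + 16 (mod f(x))

Since f is irreducible over F_23, F_23[x]/(f) is a field and a(x) ≠ 0 has an inverse. Apply the extended Euclidean algorithm to f(x) and a(x) in F_23[x]: f(x) = (12x^2 + 16x)·a(x) + (3x + 17);  a(x) = (16x + 18)·(3x + 17) + (13). The last nonzero remainder is the constant 13 = gcd(f, a) in F_23. Back-substituting through the division chain expresses 13 = s(x)·a(x) + t(x)·f(x) with s(x) ≡ 8x^3 + 12x^2 + 12x + 1 (mod f), so (8x^3 + 12x^2 + 12x + 1)·a(x) ≡ 13 (mod f). Multiplying by 13^(-1) ≡ 16 in F_23 gives a(x)^(-1) ≡ 16·(8x^3 + 12x^2 + 12x + 1) ≡ 13x^3 + 8x^2 + 8x + 16 (mod f). Check: (2x^2 + 4x + 20)·(13x^3 + 8x^2 + 8x + 16) = 3x^5 + 22x^4 + 9x^3 + 17x^2 + 17x + 21 ≡ 1 (mod x^4 + 11x^3 + 5x^2 + x + 17).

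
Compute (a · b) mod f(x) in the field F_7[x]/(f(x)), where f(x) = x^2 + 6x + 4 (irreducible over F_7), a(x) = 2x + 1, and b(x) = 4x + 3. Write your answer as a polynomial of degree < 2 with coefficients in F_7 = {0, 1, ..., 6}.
a · b ≡ 4x + 6 (mod f(x))

Multiply in F_7[x]: a(x)·b(x) = (2x + 1)·(4x + 3) = x^2 + 3x + 3. This has degree ≥ 2, so divide by f(x) over F_7: x^2 + 3x + 3 = (1)·(x^2 + 6x + 4) + (4x + 6). Hence a·b ≡ 4x + 6 (mod f). (F_7[x]/(f) is a field with 7^2 = 49 elements since f is irreducible of degree 2.)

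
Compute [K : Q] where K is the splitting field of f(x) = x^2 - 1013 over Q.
[K : Q] = 2

f(x) = x^2 - 1013 factors as (x - √1013)(x + √1013). The splitting field is K = Q(√1013). Since 1013 is squarefree and > 1, it is not a perfect square, so x^2 - 1013 is irreducible over Q and [Q(√1013) : Q] = 2. Hence [K : Q] = 2.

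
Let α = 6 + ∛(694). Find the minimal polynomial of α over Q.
m_α(x) = x^3 - 18x^2 + 108x - 910

Set β = α - 6 = ∛(694), so β^3 = 694. Then (α - 6)^3 - 694 = 0, i.e. α is a root of g(x) = (x - 6)^3 - 694 = x^3 - 18x^2 + 108x - 910. Since g(x) = h(x - 6) where h(x) = x^3 - 694, and h is irreducible over Q (because 694 is not a perfect cube, so h has no rational root, and a monic cubic with no rational root is irreducible), g is also irreducible (irreducibility is preserved under the substitution x → x - 6). Hence m_α(x) = x^3 - 18x^2 + 108x - 910.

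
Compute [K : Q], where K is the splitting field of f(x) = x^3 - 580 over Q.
[K : Q] = 6

The roots of x^3 - 580 are ∛580, ω∛580, ω^2∛580 where ω = e^(2πi/3) is a primitive cube root of unity, so K = Q(∛580, ω). Now [Q(∛580):Q] = 3 (since 580 is not a perfect cube, x^3 - 580 is irreducible) and [Q(ω):Q] = 2. Both 2 and 3 divide [K:Q], and [K:Q] ≤ 3·2 = 6, so [K:Q] = 6. (Equivalently: Q(∛580) ⊂ R but ω ∉ R, so [K : Q(∛580)] = 2.)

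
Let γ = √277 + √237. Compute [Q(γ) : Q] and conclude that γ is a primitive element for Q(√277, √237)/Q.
[Q(γ) : Q] = 4 (equivalently, Q(γ) = Q(√277, √237))

Obviously Q(γ) ⊆ Q(√277, √237), and [Q(√277, √237):Q] = 4 (since 277, 237 are distinct squarefree integers > 1 with 65649 not a perfect square). To show equality we compute the minimal polynomial of γ. From γ = √277 + √237: γ^2 = 277 + 2√(65649) + 237 = 514 + 2√(65649), so γ^2 - 514 = 2√(65649); squaring, (γ^2 - 514)^2 = 4·65649, i.e. γ^4 - 1028γ^2 + 264196 - 262596 = 0, i.e. γ^4 - 1028γ^2 + 1600 = 0. So γ is a root of x^4 - 1028x^2 + 1600. This polynomial is irreducible over Q: it has no rational root (each ±√277 ± √237 is irrational), and any factorization into two quadratics over Q would force √(65649) ∈ Q (pairing opposite roots) or √277, √237 ∈ Q (other pairings), all impossible. Hence [Q(γ):Q] = 4 = [Q(√277, √237):Q], so Q(γ) = Q(√277, √237).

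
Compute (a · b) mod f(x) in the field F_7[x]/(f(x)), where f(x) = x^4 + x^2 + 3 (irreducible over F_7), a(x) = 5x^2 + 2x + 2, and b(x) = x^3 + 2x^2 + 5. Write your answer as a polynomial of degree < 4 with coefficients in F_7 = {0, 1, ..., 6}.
a · b ≡ x^3 + 3x^2 + 2x + 2 (mod f(x))

Multiply in F_7[x]: a(x)·b(x) = (5x^2 + 2x + 2)·(x^3 + 2x^2 + 5) = 5x^5 + 5x^4 + 6x^3 + x^2 + 3x + 3. This has degree ≥ 4, so divide by f(x) over F_7: 5x^5 + 5x^4 + 6x^3 + x^2 + 3x + 3 = (5x + 5)·(x^4 + x^2 + 3) + (x^3 + 3x^2 + 2x + 2). Hence a·b ≡ x^3 + 3x^2 + 2x + 2 (mod f). (F_7[x]/(f) is a field with 7^4 = 2401 elements since f is irreducible of degree 4.)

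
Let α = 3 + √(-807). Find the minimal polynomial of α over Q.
m_α(x) = x^2 - 6x + 816

From α - 3 = √(-807), squaring gives (α - 3)^2 = -807, i.e. α^2 - 6α + 9 = -807, so α^2 - 6α + 816 = 0. The discriminant of x^2 - 6x + 816 is (-6)^2 - 4·(816) = 36 - 3264 = -3228, and 4·(-807) is not a perfect square in Q since -807 is squarefree and ≠ 1. Hence x^2 - 6x + 816 is irreducible over Q and is the minimal polynomial of α.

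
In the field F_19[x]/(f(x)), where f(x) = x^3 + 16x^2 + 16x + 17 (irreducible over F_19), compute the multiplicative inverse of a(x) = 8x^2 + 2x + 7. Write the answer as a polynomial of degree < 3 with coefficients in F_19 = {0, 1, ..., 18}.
a(x)^(-1) ≡ 5x^2 + 11x + 3 (mod f(x))

Since f is irreducible over F_19, F_19[x]/(f) is a field and a(x) ≠ 0 has an inverse. Apply the extended Euclidean algorithm to f(x) and a(x) in F_19[x]: f(x) = (12x + 18)·a(x) + (10x + 5);  a(x) = (16x + 15)·(10x + 5) + (8). The last nonzero remainder is the constant 8 = gcd(f, a) in F_19. Back-substituting through the division chain expresses 8 = s(x)·a(x) + t(x)·f(x) with s(x) ≡ 2x^2 + 12x + 5 (mod f), so (2x^2 + 12x + 5)·a(x) ≡ 8 (mod f). Multiplying by 8^(-1) ≡ 12 in F_19 gives a(x)^(-1) ≡ 12·(2x^2 + 12x + 5) ≡ 5x^2 + 11x + 3 (mod f). Check: (8x^2 + 2x + 7)·(5x^2 + 11x + 3) = 2x^4 + 3x^3 + 5x^2 + 7x + 2 ≡ 1 (mod x^3 + 16x^2 + 16x + 17).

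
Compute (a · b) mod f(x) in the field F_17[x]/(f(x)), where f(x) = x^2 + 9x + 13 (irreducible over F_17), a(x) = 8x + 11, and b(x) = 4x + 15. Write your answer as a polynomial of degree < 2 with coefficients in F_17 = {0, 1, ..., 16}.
a · b ≡ 12x + 4 (mod f(x))

Multiply in F_17[x]: a(x)·b(x) = (8x + 11)·(4x + 15) = 15x^2 + 11x + 12. This has degree ≥ 2, so divide by f(x) over F_17: 15x^2 + 11x + 12 = (15)·(x^2 + 9x + 13) + (12x + 4). Hence a·b ≡ 12x + 4 (mod f). (F_17[x]/(f) is a field with 17^2 = 289 elements since f is irreducible of degree 2.)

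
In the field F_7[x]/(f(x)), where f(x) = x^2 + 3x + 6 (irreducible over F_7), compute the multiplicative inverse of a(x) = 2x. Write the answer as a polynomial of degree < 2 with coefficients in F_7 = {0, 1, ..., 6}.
a(x)^(-1) ≡ 4x + 5 (mod f(x))

Since f is irreducible over F_7, F_7[x]/(f) is a field and a(x) ≠ 0 has an inverse. Apply the extended Euclidean algorithm to f(x) and a(x) in F_7[x]: f(x) = (4x + 5)·a(x) + (6). The last nonzero remainder is the constant 6 = gcd(f, a) in F_7. Back-substituting through the division chain expresses 6 = s(x)·a(x) + t(x)·f(x) with s(x) ≡ 3x + 2 (mod f), so (3x + 2)·a(x) ≡ 6 (mod f). Multiplying by 6^(-1) ≡ 6 in F_7 gives a(x)^(-1) ≡ 6·(3x + 2) ≡ 4x + 5 (mod f). Check: (2x)·(4x + 5) = x^2 + 3x ≡ 1 (mod x^2 + 3x + 6).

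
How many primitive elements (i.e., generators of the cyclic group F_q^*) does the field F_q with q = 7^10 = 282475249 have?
There are φ(282475248) = 85120000 primitive elements

F_q^* is cyclic of order q - 1 = 282475248. A cyclic group of order m has exactly φ(m) generators. Here m = 282475248 = 2^4 · 3 · 11 · 191 · 2801, so the number of primitive elements is φ(282475248) = 85120000.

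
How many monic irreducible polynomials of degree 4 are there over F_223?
There are 618230928 monic irreducible polynomials of degree 4 over F_223

Each element of F_{223^4} that lies in no proper subfield is a root of exactly one monic irreducible of degree 4 over F_223, and each such polynomial has 4 distinct roots in F_{223^4}. By Möbius inversion the count is N_223(4) = (1/4) Σ_{d|4} μ(4/d) · 223^d = (1/4)(μ(4)·223^1 + μ(2)·223^2 + μ(1)·223^4) = 2472923712/4 = 618230928.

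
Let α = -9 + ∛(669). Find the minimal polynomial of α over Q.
m_α(x) = x^3 + 27x^2 + 243x + 60

Set β = α + 9 = ∛(669), so β^3 = 669. Then (α + 9)^3 - 669 = 0, i.e. α is a root of g(x) = (x + 9)^3 - 669 = x^3 + 27x^2 + 243x + 60. Since g(x) = h(x + 9) where h(x) = x^3 - 669, and h is irreducible over Q (because 669 is not a perfect cube, so h has no rational root, and a monic cubic with no rational root is irreducible), g is also irreducible (irreducibility is preserved under the substitution x → x + 9). Hence m_α(x) = x^3 + 27x^2 + 243x + 60.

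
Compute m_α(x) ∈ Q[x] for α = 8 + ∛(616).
m_α(x) = x^3 - 24x^2 + 192x - 1128

Set β = α - 8 = ∛(616), so β^3 = 616. Then (α - 8)^3 - 616 = 0, i.e. α is a root of g(x) = (x - 8)^3 - 616 = x^3 - 24x^2 + 192x - 1128. Since g(x) = h(x - 8) where h(x) = x^3 - 616, and h is irreducible over Q (because 616 is not a perfect cube, so h has no rational root, and a monic cubic with no rational root is irreducible), g is also irreducible (irreducibility is preserved under the substitution x → x - 8). Hence m_α(x) = x^3 - 24x^2 + 192x - 1128.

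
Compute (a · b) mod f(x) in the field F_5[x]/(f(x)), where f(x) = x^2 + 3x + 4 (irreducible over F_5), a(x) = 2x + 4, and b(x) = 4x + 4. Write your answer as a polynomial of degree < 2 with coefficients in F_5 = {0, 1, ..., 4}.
a · b ≡ 4 (mod f(x))

Multiply in F_5[x]: a(x)·b(x) = (2x + 4)·(4x + 4) = 3x^2 + 4x + 1. This has degree ≥ 2, so divide by f(x) over F_5: 3x^2 + 4x + 1 = (3)·(x^2 + 3x + 4) + (4). Hence a·b ≡ 4 (mod f). (F_5[x]/(f) is a field with 5^2 = 25 elements since f is irreducible of degree 2.)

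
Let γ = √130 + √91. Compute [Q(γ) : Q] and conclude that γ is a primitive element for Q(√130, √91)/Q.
[Q(γ) : Q] = 4 (equivalently, Q(γ) = Q(√130, √91))

Obviously Q(γ) ⊆ Q(√130, √91), and [Q(√130, √91):Q] = 4 (since 130, 91 are distinct squarefree integers > 1 with 11830 not a perfect square). To show equality we compute the minimal polynomial of γ. From γ = √130 + √91: γ^2 = 130 + 2√(11830) + 91 = 221 + 2√(11830), so γ^2 - 221 = 2√(11830); squaring, (γ^2 - 221)^2 = 4·11830, i.e. γ^4 - 442γ^2 + 48841 - 47320 = 0, i.e. γ^4 - 442γ^2 + 1521 = 0. So γ is a root of x^4 - 442x^2 + 1521. This polynomial is irreducible over Q: it has no rational root (each ±√130 ± √91 is irrational), and any factorization into two quadratics over Q would force √(11830) ∈ Q (pairing opposite roots) or √130, √91 ∈ Q (other pairings), all impossible. Hence [Q(γ):Q] = 4 = [Q(√130, √91):Q], so Q(γ) = Q(√130, √91).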